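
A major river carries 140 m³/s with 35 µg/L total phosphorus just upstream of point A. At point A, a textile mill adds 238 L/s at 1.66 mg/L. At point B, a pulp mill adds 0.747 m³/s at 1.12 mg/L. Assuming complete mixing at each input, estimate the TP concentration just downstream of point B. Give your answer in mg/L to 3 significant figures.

35 µg/L = 0.035 mg/L.
238 L/s = 0.238 m³/s.
After input A: C = (140·0.035 + 0.238·1.66) / 140.2 = 0.03776 mg/L.
After input B: C = (140.2·0.03776 + 0.747·1.12) / 141 = 0.04349 mg/L.

0.0435 mg/L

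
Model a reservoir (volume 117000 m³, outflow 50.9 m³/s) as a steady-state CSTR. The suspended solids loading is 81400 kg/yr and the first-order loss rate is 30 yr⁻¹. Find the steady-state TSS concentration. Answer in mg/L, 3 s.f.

Outflow Q = 50.9 m³/s × 3.156e+07 s/yr = 1.606e+09 m³/yr.
Steady-state CSTR mass balance: W = Q·C + k·V·C, so C = W/(Q + kV).
Q + kV = 1.606e+09 + 30·117000 = 1.61e+09 m³/yr.
C = 81400/1.61e+09 = 5.057e-05 kg/m³ = 0.05057 mg/L.

0.0506 mg/L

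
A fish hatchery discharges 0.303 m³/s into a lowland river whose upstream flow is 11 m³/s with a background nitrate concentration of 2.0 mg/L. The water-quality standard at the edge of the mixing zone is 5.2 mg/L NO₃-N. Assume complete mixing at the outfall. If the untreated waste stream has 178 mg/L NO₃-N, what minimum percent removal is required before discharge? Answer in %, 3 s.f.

Mass balance: 5.2·11.3 = 0.303·Cₑ + 11·2.
Cₑ = (58.78 − 22) / 0.303 = 121.4 mg/L.
Required removal = 1 − 121.4/178 = 31.81 %.

31.8 %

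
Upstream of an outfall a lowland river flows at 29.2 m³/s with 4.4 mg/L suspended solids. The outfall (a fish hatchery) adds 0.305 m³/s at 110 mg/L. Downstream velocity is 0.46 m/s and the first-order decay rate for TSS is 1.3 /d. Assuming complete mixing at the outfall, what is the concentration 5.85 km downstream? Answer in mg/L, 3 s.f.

After complete mixing, C₀ = (0.305·110 + 29.2·4.4) / 29.5 = 5.492 mg/L.
Travel time t = 5850 m / 0.46 m/s = 1.272e+04 s = 0.1472 d.
C = 5.492·exp(−1.3·0.1472) = 5.492·0.8258 = 4.535 mg/L.

4.54 mg/L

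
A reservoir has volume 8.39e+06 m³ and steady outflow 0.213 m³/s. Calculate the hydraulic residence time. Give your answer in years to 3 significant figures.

1.25 yr

Q = 0.213 m³/s × 3.156e+07 s/yr = 6.722e+06 m³/yr.
Hydraulic residence time τ = V/Q = 8.39e+06/6.722e+06 = 1.248 yr.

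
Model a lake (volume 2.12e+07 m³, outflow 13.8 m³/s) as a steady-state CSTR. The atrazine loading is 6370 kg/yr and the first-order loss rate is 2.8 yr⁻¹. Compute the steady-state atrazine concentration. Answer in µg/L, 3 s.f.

12.9 µg/L

Outflow Q = 13.8 m³/s × 3.156e+07 s/yr = 4.355e+08 m³/yr.
Steady-state CSTR mass balance: W = Q·C + k·V·C, so C = W/(Q + kV).
Q + kV = 4.355e+08 + 2.8·2.12e+07 = 4.949e+08 m³/yr.
C = 6370/4.949e+08 = 1.287e-05 kg/m³ = 0.01287 mg/L = 12.87 µg/L.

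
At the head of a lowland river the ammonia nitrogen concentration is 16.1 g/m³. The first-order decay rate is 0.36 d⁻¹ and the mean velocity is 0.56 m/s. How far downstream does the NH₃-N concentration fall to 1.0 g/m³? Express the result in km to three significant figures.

373 km

From C = C₀·e^(−kt), t = ln(C₀/C)/k = ln(16.1/1.0)/0.36 = 2.779/0.36 = 7.719 d.
Distance = v·t = 0.56 m/s × 6.669e+05 s = 3.735e+05 m = 373.5 km.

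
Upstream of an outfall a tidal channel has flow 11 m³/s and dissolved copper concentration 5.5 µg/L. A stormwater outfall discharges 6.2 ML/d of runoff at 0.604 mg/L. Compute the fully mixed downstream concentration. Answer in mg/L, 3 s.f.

0.00938 mg/L

6.2 ML/d = 0.07176 m³/s.
5.5 µg/L = 0.0055 mg/L.
By mass balance at complete mixing, C = (0.07176·0.604 + 11·0.0055) / (0.07176 + 11) = 0.1038/11.07 = 0.009379 mg/L.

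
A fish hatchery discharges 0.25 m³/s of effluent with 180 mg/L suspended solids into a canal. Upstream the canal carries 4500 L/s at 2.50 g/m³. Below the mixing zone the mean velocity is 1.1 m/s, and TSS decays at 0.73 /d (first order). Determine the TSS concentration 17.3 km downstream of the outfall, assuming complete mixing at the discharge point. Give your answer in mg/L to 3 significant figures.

10.4 mg/L

4500 L/s = 4.5 m³/s.
After complete mixing, C₀ = (0.25·180 + 4.5·2.5) / 4.75 = 11.84 mg/L.
Travel time t = 1.73e+04 m / 1.1 m/s = 1.573e+04 s = 0.182 d.
C = 11.84·exp(−0.73·0.182) = 11.84·0.8756 = 10.37 mg/L.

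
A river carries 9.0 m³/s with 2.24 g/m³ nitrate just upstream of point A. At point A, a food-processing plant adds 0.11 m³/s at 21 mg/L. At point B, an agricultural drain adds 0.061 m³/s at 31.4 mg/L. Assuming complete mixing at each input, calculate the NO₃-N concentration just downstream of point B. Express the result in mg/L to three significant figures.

After input A: C = (9·2.24 + 0.11·21) / 9.11 = 2.467 mg/L.
After input B: C = (9.11·2.467 + 0.061·31.4) / 9.171 = 2.659 mg/L.

2.66 mg/L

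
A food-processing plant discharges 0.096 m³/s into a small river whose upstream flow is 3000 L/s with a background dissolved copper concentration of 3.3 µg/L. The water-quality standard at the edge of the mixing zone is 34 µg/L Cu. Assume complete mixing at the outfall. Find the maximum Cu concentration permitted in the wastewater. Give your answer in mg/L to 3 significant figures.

3000 L/s = 3 m³/s.
3.3 µg/L = 0.0033 mg/L.
34 µg/L = 0.034 mg/L.
Mass balance: 0.034·3.096 = 0.096·Cₑ + 3·0.0033.
Cₑ = (0.1053 − 0.0099) / 0.096 = 0.9934 mg/L.

0.993 mg/L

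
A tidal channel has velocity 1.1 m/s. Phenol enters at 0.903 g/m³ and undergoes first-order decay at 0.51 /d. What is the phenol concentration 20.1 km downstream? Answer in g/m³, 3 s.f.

0.811 g/m³

Travel time t = 20.1 km / 1.1 m/s = 2.01e+04/1.1 = 1.827e+04 s = 0.2115 d.
First-order decay: C = 0.903·exp(−0.51·0.2115) = 0.903·0.8978 = 0.8107 g/m³.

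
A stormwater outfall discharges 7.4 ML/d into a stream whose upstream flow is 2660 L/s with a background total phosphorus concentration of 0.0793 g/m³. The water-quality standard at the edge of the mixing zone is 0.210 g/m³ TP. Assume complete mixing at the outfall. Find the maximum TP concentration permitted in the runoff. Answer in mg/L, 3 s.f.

7.4 ML/d = 0.08565 m³/s.
2660 L/s = 2.66 m³/s.
Mass balance: 0.21·2.746 = 0.08565·Cₑ + 2.66·0.0793.
Cₑ = (0.5766 − 0.2109) / 0.08565 = 4.269 mg/L.

4.27 mg/L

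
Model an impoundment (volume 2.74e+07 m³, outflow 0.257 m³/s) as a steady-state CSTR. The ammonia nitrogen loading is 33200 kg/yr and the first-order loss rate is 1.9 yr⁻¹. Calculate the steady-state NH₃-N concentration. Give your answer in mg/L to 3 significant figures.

0.552 mg/L

Outflow Q = 0.257 m³/s × 3.156e+07 s/yr = 8.11e+06 m³/yr.
Steady-state CSTR mass balance: W = Q·C + k·V·C, so C = W/(Q + kV).
Q + kV = 8.11e+06 + 1.9·2.74e+07 = 6.017e+07 m³/yr.
C = 33200/6.017e+07 = 0.0005518 kg/m³ = 0.5518 mg/L.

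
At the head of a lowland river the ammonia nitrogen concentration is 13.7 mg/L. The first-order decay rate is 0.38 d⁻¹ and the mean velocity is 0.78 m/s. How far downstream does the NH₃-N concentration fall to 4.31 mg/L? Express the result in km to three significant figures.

From C = C₀·e^(−kt), t = ln(C₀/C)/k = ln(13.7/4.31)/0.38 = 1.156/0.38 = 3.043 d.
Distance = v·t = 0.78 m/s × 2.629e+05 s = 2.051e+05 m = 205.1 km.

205 km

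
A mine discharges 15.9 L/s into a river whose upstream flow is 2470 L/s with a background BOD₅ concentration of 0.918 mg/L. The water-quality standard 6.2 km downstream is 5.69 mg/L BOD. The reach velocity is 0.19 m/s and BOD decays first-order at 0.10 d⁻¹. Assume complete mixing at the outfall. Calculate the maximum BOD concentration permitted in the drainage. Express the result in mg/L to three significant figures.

781 mg/L

15.9 L/s = 0.0159 m³/s.
2470 L/s = 2.47 m³/s.
Travel time to the compliance point: t = 6200/0.19 = 3.263e+04 s = 0.3777 d; decay factor exp(−0.10·0.3777) = 0.9629.
So the concentration just after mixing may be at most 5.69/0.9629 = 5.909 mg/L.
Mass balance: 5.909·2.486 = 0.0159·Cₑ + 2.47·0.918.
Cₑ = (14.69 − 2.267) / 0.0159 = 781.2 mg/L.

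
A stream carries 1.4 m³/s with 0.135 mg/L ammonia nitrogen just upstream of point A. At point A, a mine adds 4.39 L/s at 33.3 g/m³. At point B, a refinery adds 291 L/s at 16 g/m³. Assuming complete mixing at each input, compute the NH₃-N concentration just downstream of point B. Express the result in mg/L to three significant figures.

2.94 mg/L

4.39 L/s = 0.00439 m³/s.
After input A: C = (1.4·0.135 + 0.00439·33.3) / 1.404 = 0.2387 mg/L.
291 L/s = 0.291 m³/s.
After input B: C = (1.404·0.2387 + 0.291·16) / 1.695 = 2.944 mg/L.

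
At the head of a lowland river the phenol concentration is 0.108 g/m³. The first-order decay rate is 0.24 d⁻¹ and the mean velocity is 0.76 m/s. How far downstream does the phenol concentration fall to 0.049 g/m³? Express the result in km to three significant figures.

216 km

From C = C₀·e^(−kt), t = ln(C₀/C)/k = ln(0.108/0.049)/0.24 = 0.7903/0.24 = 3.293 d.
Distance = v·t = 0.76 m/s × 2.845e+05 s = 2.162e+05 m = 216.2 km.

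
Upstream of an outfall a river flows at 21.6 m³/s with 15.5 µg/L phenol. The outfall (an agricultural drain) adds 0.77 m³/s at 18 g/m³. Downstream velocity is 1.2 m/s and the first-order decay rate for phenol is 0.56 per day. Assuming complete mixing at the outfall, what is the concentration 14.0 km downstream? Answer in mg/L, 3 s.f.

15.5 µg/L = 0.0155 mg/L.
After complete mixing, C₀ = (0.77·18 + 21.6·0.0155) / 22.37 = 0.6345 mg/L.
Travel time t = 1.4e+04 m / 1.2 m/s = 1.167e+04 s = 0.135 d.
C = 0.6345·exp(−0.56·0.135) = 0.6345·0.9272 = 0.5883 mg/L.

0.588 mg/L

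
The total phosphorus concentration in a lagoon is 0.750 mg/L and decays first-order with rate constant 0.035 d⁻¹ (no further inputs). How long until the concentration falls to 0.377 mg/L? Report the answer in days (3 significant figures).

t = ln(C₀/C)/k = ln(0.750/0.377)/0.035 = 0.6878/0.035 = 19.65 d.

19.7 d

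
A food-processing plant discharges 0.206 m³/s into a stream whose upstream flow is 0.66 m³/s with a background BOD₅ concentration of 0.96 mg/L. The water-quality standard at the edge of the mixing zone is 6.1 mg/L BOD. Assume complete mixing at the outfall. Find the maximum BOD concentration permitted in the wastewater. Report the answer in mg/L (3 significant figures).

Mass balance: 6.1·0.866 = 0.206·Cₑ + 0.66·0.96.
Cₑ = (5.283 − 0.6336) / 0.206 = 22.57 mg/L.

22.6 mg/L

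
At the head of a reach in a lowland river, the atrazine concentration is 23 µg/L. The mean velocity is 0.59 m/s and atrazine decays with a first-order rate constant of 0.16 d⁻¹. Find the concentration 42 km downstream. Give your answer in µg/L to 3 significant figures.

20.2 µg/L

Travel time t = 42 km / 0.59 m/s = 4.2e+04/0.59 = 7.119e+04 s = 0.8239 d.
First-order decay: C = 23·exp(−0.16·0.8239) = 23·0.8765 = 20.16 µg/L.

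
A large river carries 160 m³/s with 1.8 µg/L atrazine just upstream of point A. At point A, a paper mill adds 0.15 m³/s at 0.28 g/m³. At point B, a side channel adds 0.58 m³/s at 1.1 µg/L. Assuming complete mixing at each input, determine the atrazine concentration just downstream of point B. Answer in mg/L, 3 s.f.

0.00206 mg/L

1.8 µg/L = 0.0018 mg/L.
After input A: C = (160·0.0018 + 0.15·0.28) / 160.2 = 0.002061 mg/L.
1.1 µg/L = 0.0011 mg/L.
After input B: C = (160.2·0.002061 + 0.58·0.0011) / 160.7 = 0.002057 mg/L.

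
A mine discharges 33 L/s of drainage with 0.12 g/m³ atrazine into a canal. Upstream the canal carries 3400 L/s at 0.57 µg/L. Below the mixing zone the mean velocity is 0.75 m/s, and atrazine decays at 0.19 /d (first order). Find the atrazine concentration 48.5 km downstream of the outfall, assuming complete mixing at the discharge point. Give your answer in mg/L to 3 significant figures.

0.00149 mg/L

33 L/s = 0.033 m³/s.
3400 L/s = 3.4 m³/s.
0.57 µg/L = 0.00057 mg/L.
After complete mixing, C₀ = (0.033·0.12 + 3.4·0.00057) / 3.433 = 0.001718 mg/L.
Travel time t = 4.85e+04 m / 0.75 m/s = 6.467e+04 s = 0.7485 d.
C = 0.001718·exp(−0.19·0.7485) = 0.001718·0.8674 = 0.00149 mg/L.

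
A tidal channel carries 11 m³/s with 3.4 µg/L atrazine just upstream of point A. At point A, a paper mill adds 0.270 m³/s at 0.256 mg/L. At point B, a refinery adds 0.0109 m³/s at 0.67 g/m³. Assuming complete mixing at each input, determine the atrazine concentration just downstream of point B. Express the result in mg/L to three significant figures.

3.4 µg/L = 0.0034 mg/L.
After input A: C = (11·0.0034 + 0.27·0.256) / 11.27 = 0.009452 mg/L.
After input B: C = (11.27·0.009452 + 0.0109·0.67) / 11.28 = 0.01009 mg/L.

0.0101 mg/L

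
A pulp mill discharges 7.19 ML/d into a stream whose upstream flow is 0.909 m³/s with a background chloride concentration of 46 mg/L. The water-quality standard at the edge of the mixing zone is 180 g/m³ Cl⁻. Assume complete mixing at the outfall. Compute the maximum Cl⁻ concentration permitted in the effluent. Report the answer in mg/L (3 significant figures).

7.19 ML/d = 0.08322 m³/s.
Mass balance: 180·0.9922 = 0.08322·Cₑ + 0.909·46.
Cₑ = (178.6 − 41.81) / 0.08322 = 1644 mg/L.

1640 mg/L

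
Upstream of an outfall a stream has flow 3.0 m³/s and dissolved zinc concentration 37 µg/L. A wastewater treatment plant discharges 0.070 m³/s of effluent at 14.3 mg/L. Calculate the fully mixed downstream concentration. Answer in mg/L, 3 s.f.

0.362 mg/L

37 µg/L = 0.037 mg/L.
Conservation of mass across the mixing zone: C = (0.07·14.3 + 3·0.037) / (0.07 + 3) = 1.112/3.07 = 0.3622 mg/L.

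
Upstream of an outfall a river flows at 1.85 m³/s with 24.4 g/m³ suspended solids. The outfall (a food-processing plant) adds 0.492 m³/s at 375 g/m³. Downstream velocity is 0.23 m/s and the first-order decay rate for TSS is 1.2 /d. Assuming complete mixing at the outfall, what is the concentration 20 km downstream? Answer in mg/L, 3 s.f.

29.3 mg/L

After complete mixing, C₀ = (0.492·375 + 1.85·24.4) / 2.342 = 98.05 mg/L.
Travel time t = 2e+04 m / 0.23 m/s = 8.696e+04 s = 1.006 d.
C = 98.05·exp(−1.2·1.006) = 98.05·0.2989 = 29.31 mg/L.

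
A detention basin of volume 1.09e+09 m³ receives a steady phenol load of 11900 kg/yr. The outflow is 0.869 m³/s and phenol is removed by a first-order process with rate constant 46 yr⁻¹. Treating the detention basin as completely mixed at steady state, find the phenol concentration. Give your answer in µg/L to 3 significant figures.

0.237 µg/L

Outflow Q = 0.869 m³/s × 3.156e+07 s/yr = 2.742e+07 m³/yr.
Steady-state CSTR mass balance: W = Q·C + k·V·C, so C = W/(Q + kV).
Q + kV = 2.742e+07 + 46·1.09e+09 = 5.017e+10 m³/yr.
C = 11900/5.017e+10 = 2.372e-07 kg/m³ = 0.0002372 mg/L = 0.2372 µg/L.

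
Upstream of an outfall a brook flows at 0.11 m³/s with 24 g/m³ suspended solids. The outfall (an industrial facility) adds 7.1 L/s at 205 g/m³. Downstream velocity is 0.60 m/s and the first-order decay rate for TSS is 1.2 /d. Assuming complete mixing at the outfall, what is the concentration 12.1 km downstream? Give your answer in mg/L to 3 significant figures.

7.1 L/s = 0.0071 m³/s.
After complete mixing, C₀ = (0.0071·205 + 0.11·24) / 0.1171 = 34.97 mg/L.
Travel time t = 1.21e+04 m / 0.60 m/s = 2.017e+04 s = 0.2334 d.
C = 34.97·exp(−1.2·0.2334) = 34.97·0.7557 = 26.43 mg/L.

26.4 mg/L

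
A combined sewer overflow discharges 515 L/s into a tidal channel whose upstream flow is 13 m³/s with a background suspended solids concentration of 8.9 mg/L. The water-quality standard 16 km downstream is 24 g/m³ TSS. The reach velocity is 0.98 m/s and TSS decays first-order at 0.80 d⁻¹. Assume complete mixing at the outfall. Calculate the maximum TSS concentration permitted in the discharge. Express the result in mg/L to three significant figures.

515 L/s = 0.515 m³/s.
Travel time to the compliance point: t = 1.6e+04/0.98 = 1.633e+04 s = 0.189 d; decay factor exp(−0.80·0.189) = 0.8597.
So the concentration just after mixing may be at most 24/0.8597 = 27.92 mg/L.
Mass balance: 27.92·13.52 = 0.515·Cₑ + 13·8.9.
Cₑ = (377.3 − 115.7) / 0.515 = 508 mg/L.

508 mg/L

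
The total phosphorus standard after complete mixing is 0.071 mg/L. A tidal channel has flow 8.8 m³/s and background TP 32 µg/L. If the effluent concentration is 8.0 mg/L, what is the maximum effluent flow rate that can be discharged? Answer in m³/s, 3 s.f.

0.0433 m³/s

32 µg/L = 0.032 mg/L.
Mass balance at complete mixing: C_std·(Q_w + Q_r) = Q_w·C_e + Q_r·C_b.
Rearranging, Q_w = Q_r·(C_std − C_b)/(C_e − C_std) = 8.8·(0.071 − 0.032) / (8 − 0.071) = 0.04328 m³/s.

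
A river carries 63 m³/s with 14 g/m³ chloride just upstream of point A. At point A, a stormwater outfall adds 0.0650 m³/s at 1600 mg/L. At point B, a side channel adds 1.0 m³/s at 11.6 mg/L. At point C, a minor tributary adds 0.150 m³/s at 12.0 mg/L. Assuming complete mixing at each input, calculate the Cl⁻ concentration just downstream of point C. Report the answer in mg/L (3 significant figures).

15.6 mg/L

After input A: C = (63·14 + 0.065·1600) / 63.06 = 15.63 mg/L.
After input B: C = (63.06·15.63 + 1·11.6) / 64.06 = 15.57 mg/L.
After input C: C = (64.06·15.57 + 0.15·12) / 64.22 = 15.56 mg/L.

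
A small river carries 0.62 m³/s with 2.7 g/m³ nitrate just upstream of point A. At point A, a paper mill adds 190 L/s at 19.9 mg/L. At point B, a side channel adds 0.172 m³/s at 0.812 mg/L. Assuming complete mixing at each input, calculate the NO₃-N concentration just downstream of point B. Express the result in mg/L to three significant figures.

5.70 mg/L

190 L/s = 0.19 m³/s.
After input A: C = (0.62·2.7 + 0.19·19.9) / 0.81 = 6.735 mg/L.
After input B: C = (0.81·6.735 + 0.172·0.812) / 0.982 = 5.697 mg/L.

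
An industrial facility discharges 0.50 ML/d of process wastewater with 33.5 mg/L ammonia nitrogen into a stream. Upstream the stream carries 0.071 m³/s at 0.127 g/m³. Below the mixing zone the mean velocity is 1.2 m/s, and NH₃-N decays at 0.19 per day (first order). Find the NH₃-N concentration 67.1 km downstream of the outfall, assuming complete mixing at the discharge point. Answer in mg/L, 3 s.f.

2.34 mg/L

0.50 ML/d = 0.005787 m³/s.
After complete mixing, C₀ = (0.005787·33.5 + 0.071·0.127) / 0.07679 = 2.642 mg/L.
Travel time t = 6.71e+04 m / 1.2 m/s = 5.592e+04 s = 0.6472 d.
C = 2.642·exp(−0.19·0.6472) = 2.642·0.8843 = 2.336 mg/L.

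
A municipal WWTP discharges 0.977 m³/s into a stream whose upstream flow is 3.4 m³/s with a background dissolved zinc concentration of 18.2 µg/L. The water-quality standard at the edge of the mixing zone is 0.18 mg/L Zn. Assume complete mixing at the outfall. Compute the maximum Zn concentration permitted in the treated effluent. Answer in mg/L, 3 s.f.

18.2 µg/L = 0.0182 mg/L.
Mass balance: 0.18·4.377 = 0.977·Cₑ + 3.4·0.0182.
Cₑ = (0.7879 − 0.06188) / 0.977 = 0.7431 mg/L.

0.743 mg/L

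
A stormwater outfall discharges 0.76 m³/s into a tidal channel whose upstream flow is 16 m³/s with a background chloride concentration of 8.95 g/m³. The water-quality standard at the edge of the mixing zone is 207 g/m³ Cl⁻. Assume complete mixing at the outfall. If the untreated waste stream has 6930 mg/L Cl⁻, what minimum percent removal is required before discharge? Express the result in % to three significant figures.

Mass balance: 207·16.76 = 0.76·Cₑ + 16·8.95.
Cₑ = (3469 − 143.2) / 0.76 = 4376 mg/L.
Required removal = 1 − 4376/6930 = 36.85 %.

36.8 %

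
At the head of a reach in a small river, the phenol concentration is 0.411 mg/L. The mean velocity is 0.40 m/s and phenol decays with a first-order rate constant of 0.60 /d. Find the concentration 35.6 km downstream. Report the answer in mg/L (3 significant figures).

0.222 mg/L

Travel time t = 35.6 km / 0.40 m/s = 3.56e+04/0.40 = 8.9e+04 s = 1.03 d.
First-order decay: C = 0.411·exp(−0.60·1.03) = 0.411·0.539 = 0.2215 mg/L.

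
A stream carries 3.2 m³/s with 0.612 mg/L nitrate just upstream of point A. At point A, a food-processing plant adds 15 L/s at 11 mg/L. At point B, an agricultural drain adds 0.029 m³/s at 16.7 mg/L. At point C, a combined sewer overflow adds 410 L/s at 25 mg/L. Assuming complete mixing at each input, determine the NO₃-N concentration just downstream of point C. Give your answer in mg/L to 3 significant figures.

3.52 mg/L

15 L/s = 0.015 m³/s.
After input A: C = (3.2·0.612 + 0.015·11) / 3.215 = 0.6605 mg/L.
After input B: C = (3.215·0.6605 + 0.029·16.7) / 3.244 = 0.8039 mg/L.
410 L/s = 0.41 m³/s.
After input C: C = (3.244·0.8039 + 0.41·25) / 3.654 = 3.519 mg/L.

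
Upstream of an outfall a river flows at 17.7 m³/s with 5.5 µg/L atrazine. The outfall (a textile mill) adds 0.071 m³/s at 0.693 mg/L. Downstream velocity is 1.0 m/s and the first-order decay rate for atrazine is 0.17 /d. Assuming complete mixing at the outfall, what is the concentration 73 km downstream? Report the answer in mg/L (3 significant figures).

5.5 µg/L = 0.0055 mg/L.
After complete mixing, C₀ = (0.071·0.693 + 17.7·0.0055) / 17.77 = 0.008247 mg/L.
Travel time t = 7.3e+04 m / 1.0 m/s = 7.3e+04 s = 0.8449 d.
C = 0.008247·exp(−0.17·0.8449) = 0.008247·0.8662 = 0.007143 mg/L.

0.00714 mg/L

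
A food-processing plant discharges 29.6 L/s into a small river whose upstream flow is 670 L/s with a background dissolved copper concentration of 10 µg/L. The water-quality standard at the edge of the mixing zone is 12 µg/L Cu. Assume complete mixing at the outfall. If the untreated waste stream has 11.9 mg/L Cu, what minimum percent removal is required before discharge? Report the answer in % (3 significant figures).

29.6 L/s = 0.0296 m³/s.
670 L/s = 0.67 m³/s.
10 µg/L = 0.01 mg/L.
12 µg/L = 0.012 mg/L.
Mass balance: 0.012·0.6996 = 0.0296·Cₑ + 0.67·0.01.
Cₑ = (0.008395 − 0.0067) / 0.0296 = 0.05727 mg/L.
Required removal = 1 − 0.05727/11.9 = 99.52 %.

99.5 %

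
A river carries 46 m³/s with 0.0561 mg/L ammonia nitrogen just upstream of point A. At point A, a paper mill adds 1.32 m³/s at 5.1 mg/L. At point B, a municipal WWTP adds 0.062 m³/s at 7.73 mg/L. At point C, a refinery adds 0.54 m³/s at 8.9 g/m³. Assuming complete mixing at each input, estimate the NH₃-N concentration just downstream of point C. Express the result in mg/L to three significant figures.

After input A: C = (46·0.0561 + 1.32·5.1) / 47.32 = 0.1968 mg/L.
After input B: C = (47.32·0.1968 + 0.062·7.73) / 47.38 = 0.2067 mg/L.
After input C: C = (47.38·0.2067 + 0.54·8.9) / 47.92 = 0.3046 mg/L.

0.305 mg/L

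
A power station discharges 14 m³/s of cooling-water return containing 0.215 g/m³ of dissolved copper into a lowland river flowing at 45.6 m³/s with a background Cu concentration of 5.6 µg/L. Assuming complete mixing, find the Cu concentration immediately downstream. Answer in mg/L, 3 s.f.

0.0548 mg/L

5.6 µg/L = 0.0056 mg/L.
Flow-weighted mixing gives C = (14·0.215 + 45.6·0.0056) / (14 + 45.6) = 3.265/59.6 = 0.05479 mg/L.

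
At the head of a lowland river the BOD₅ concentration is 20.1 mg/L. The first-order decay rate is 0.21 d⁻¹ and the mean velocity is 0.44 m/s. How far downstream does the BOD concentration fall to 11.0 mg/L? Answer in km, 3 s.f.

109 km

From C = C₀·e^(−kt), t = ln(C₀/C)/k = ln(20.1/11.0)/0.21 = 0.6028/0.21 = 2.871 d.
Distance = v·t = 0.44 m/s × 2.48e+05 s = 1.091e+05 m = 109.1 km.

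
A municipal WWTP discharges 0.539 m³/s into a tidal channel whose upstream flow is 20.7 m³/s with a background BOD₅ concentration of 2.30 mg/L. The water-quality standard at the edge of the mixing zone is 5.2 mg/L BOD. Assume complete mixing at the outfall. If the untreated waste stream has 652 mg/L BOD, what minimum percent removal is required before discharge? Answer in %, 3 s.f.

Mass balance: 5.2·21.24 = 0.539·Cₑ + 20.7·2.3.
Cₑ = (110.4 − 47.61) / 0.539 = 116.6 mg/L.
Required removal = 1 − 116.6/652 = 82.12 %.

82.1 %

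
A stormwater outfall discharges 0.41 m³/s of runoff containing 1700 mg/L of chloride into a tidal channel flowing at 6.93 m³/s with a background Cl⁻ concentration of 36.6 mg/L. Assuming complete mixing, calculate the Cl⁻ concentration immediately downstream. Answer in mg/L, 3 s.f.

130 mg/L

Flow-weighted mixing gives C = (0.41·1700 + 6.93·36.6) / (0.41 + 6.93) = 950.6/7.34 = 129.5 mg/L.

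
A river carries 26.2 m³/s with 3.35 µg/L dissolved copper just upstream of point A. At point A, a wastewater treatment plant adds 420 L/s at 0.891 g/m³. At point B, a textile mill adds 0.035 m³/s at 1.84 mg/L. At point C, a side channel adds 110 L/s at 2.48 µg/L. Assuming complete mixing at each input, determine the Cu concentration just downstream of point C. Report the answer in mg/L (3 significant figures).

0.0197 mg/L

3.35 µg/L = 0.00335 mg/L.
420 L/s = 0.42 m³/s.
After input A: C = (26.2·0.00335 + 0.42·0.891) / 26.62 = 0.01735 mg/L.
After input B: C = (26.62·0.01735 + 0.035·1.84) / 26.66 = 0.01975 mg/L.
110 L/s = 0.11 m³/s.
2.48 µg/L = 0.00248 mg/L.
After input C: C = (26.66·0.01975 + 0.11·0.00248) / 26.77 = 0.01968 mg/L.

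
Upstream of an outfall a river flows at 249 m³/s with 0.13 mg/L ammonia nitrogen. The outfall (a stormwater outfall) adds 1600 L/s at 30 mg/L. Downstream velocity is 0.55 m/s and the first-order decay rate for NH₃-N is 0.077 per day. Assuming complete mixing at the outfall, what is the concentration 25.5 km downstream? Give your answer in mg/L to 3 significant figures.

1600 L/s = 1.6 m³/s.
After complete mixing, C₀ = (1.6·30 + 249·0.13) / 250.6 = 0.3207 mg/L.
Travel time t = 2.55e+04 m / 0.55 m/s = 4.636e+04 s = 0.5366 d.
C = 0.3207·exp(−0.077·0.5366) = 0.3207·0.9595 = 0.3077 mg/L.

0.308 mg/L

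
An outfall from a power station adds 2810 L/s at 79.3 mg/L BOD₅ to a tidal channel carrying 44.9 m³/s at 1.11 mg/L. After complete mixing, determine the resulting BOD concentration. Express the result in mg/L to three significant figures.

5.72 mg/L

2810 L/s = 2.81 m³/s.
By mass balance at complete mixing, C = (2.81·79.3 + 44.9·1.11) / (2.81 + 44.9) = 272.7/47.71 = 5.715 mg/L.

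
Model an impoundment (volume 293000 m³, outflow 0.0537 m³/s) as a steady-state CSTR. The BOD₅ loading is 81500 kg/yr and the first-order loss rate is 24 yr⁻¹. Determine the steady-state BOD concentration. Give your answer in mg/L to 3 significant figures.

Outflow Q = 0.0537 m³/s × 3.156e+07 s/yr = 1.695e+06 m³/yr.
Steady-state CSTR mass balance: W = Q·C + k·V·C, so C = W/(Q + kV).
Q + kV = 1.695e+06 + 24·293000 = 8.727e+06 m³/yr.
C = 81500/8.727e+06 = 0.009339 kg/m³ = 9.339 mg/L.

9.34 mg/L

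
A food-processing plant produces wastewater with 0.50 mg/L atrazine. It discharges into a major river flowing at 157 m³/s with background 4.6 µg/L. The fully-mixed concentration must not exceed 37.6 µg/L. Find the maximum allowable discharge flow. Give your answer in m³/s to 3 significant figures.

11.2 m³/s

4.6 µg/L = 0.0046 mg/L.
37.6 µg/L = 0.0376 mg/L.
Mass balance at complete mixing: C_std·(Q_w + Q_r) = Q_w·C_e + Q_r·C_b.
Rearranging, Q_w = Q_r·(C_std − C_b)/(C_e − C_std) = 157·(0.0376 − 0.0046) / (0.5 − 0.0376) = 11.2 m³/s.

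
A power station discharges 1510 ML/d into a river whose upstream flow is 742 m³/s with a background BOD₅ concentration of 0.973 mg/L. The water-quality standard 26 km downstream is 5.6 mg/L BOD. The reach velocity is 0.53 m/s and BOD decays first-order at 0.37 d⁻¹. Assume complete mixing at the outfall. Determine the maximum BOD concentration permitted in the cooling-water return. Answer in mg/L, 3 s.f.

1510 ML/d = 17.48 m³/s.
Travel time to the compliance point: t = 2.6e+04/0.53 = 4.906e+04 s = 0.5678 d; decay factor exp(−0.37·0.5678) = 0.8105.
So the concentration just after mixing may be at most 5.6/0.8105 = 6.909 mg/L.
Mass balance: 6.909·759.5 = 17.48·Cₑ + 742·0.973.
Cₑ = (5247 − 722) / 17.48 = 258.9 mg/L.

259 mg/L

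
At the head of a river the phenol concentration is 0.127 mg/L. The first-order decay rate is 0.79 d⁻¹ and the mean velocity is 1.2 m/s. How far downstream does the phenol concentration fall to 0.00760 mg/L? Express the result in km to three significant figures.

370 km

From C = C₀·e^(−kt), t = ln(C₀/C)/k = ln(0.127/0.00760)/0.79 = 2.816/0.79 = 3.565 d.
Distance = v·t = 1.2 m/s × 3.08e+05 s = 3.696e+05 m = 369.6 km.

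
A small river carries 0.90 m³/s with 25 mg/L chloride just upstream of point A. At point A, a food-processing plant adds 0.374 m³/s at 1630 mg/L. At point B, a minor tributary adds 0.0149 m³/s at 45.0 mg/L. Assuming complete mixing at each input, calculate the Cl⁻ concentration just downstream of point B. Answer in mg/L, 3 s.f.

491 mg/L

After input A: C = (0.9·25 + 0.374·1630) / 1.274 = 496.2 mg/L.
After input B: C = (1.274·496.2 + 0.0149·45) / 1.289 = 491 mg/L.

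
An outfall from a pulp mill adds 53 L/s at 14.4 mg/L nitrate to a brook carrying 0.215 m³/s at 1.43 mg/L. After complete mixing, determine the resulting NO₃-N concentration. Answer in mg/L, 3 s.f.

3.99 mg/L

53 L/s = 0.053 m³/s.
By mass balance at complete mixing, C = (0.053·14.4 + 0.215·1.43) / (0.053 + 0.215) = 1.071/0.268 = 3.995 mg/L.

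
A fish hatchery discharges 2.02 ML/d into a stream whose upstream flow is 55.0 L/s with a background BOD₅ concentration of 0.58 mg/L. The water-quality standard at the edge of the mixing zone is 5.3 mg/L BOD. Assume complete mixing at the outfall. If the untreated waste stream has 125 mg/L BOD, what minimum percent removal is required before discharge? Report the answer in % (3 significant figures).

2.02 ML/d = 0.02338 m³/s.
55.0 L/s = 0.055 m³/s.
Mass balance: 5.3·0.07838 = 0.02338·Cₑ + 0.055·0.58.
Cₑ = (0.4154 − 0.0319) / 0.02338 = 16.4 mg/L.
Required removal = 1 − 16.4/125 = 86.88 %.

86.9 %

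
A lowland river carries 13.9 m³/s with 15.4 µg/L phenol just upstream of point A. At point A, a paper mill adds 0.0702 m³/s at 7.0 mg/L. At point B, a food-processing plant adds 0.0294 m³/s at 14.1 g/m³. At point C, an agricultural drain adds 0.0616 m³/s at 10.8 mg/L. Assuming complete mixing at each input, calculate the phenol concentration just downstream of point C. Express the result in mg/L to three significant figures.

0.127 mg/L

15.4 µg/L = 0.0154 mg/L.
After input A: C = (13.9·0.0154 + 0.0702·7) / 13.97 = 0.0505 mg/L.
After input B: C = (13.97·0.0505 + 0.0294·14.1) / 14 = 0.08 mg/L.
After input C: C = (14·0.08 + 0.0616·10.8) / 14.06 = 0.127 mg/L.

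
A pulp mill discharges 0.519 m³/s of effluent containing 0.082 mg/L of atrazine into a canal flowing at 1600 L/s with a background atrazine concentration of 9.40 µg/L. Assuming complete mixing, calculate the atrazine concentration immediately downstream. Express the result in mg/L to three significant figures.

1600 L/s = 1.6 m³/s.
9.40 µg/L = 0.0094 mg/L.
Conservation of mass across the mixing zone: C = (0.519·0.082 + 1.6·0.0094) / (0.519 + 1.6) = 0.0576/2.119 = 0.02718 mg/L.

0.0272 mg/L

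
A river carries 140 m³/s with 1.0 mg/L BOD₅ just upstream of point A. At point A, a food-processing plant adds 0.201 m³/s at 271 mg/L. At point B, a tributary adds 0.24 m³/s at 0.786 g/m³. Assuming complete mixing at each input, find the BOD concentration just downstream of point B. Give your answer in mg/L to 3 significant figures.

After input A: C = (140·1 + 0.201·271) / 140.2 = 1.387 mg/L.
After input B: C = (140.2·1.387 + 0.24·0.786) / 140.4 = 1.386 mg/L.

1.39 mg/L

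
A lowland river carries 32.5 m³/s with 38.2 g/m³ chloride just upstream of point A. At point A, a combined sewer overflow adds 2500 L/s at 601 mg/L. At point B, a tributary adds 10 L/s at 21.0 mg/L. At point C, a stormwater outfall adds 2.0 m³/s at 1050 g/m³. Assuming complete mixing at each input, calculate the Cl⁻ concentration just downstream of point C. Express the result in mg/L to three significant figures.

131 mg/L

2500 L/s = 2.5 m³/s.
After input A: C = (32.5·38.2 + 2.5·601) / 35 = 78.4 mg/L.
10 L/s = 0.01 m³/s.
After input B: C = (35·78.4 + 0.01·21) / 35.01 = 78.38 mg/L.
After input C: C = (35.01·78.38 + 2·1050) / 37.01 = 130.9 mg/L.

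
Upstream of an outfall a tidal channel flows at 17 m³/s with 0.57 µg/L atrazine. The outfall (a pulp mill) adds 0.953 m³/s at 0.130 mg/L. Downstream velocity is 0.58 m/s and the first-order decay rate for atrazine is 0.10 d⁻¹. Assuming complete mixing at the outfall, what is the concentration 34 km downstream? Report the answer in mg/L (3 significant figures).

0.00695 mg/L

0.57 µg/L = 0.00057 mg/L.
After complete mixing, C₀ = (0.953·0.13 + 17·0.00057) / 17.95 = 0.007441 mg/L.
Travel time t = 3.4e+04 m / 0.58 m/s = 5.862e+04 s = 0.6785 d.
C = 0.007441·exp(−0.10·0.6785) = 0.007441·0.9344 = 0.006952 mg/L.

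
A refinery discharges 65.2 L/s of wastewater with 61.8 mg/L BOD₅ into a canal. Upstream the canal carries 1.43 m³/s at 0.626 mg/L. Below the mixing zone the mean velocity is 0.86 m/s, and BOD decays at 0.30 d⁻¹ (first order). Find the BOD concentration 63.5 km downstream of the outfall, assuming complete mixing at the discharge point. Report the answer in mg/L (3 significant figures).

2.55 mg/L

65.2 L/s = 0.0652 m³/s.
After complete mixing, C₀ = (0.0652·61.8 + 1.43·0.626) / 1.495 = 3.294 mg/L.
Travel time t = 6.35e+04 m / 0.86 m/s = 7.384e+04 s = 0.8546 d.
C = 3.294·exp(−0.30·0.8546) = 3.294·0.7738 = 2.549 mg/L.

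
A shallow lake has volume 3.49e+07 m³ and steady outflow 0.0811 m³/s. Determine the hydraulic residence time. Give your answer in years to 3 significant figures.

Q = 0.0811 m³/s × 3.156e+07 s/yr = 2.559e+06 m³/yr.
Hydraulic residence time τ = V/Q = 3.49e+07/2.559e+06 = 13.64 yr.

13.6 yr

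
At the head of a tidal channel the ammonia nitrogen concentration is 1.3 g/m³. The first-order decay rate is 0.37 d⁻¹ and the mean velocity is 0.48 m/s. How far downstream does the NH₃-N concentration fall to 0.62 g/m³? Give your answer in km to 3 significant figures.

From C = C₀·e^(−kt), t = ln(C₀/C)/k = ln(1.3/0.62)/0.37 = 0.7404/0.37 = 2.001 d.
Distance = v·t = 0.48 m/s × 1.729e+05 s = 8.299e+04 m = 82.99 km.

83.0 km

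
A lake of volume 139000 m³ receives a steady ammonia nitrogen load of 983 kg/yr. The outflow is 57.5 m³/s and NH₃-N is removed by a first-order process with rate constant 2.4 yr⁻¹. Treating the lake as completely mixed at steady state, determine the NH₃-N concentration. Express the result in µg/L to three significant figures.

Outflow Q = 57.5 m³/s × 3.156e+07 s/yr = 1.815e+09 m³/yr.
Steady-state CSTR mass balance: W = Q·C + k·V·C, so C = W/(Q + kV).
Q + kV = 1.815e+09 + 2.4·139000 = 1.815e+09 m³/yr.
C = 983/1.815e+09 = 5.416e-07 kg/m³ = 0.0005416 mg/L = 0.5416 µg/L.

0.542 µg/L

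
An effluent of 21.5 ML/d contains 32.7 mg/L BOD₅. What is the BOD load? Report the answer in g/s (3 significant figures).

8.14 g/s

21.5 ML/d = 0.2488 m³/s.
Mass flux = Q·C = 0.2488 m³/s × 32.7 g/m³ = 8.137 g/s.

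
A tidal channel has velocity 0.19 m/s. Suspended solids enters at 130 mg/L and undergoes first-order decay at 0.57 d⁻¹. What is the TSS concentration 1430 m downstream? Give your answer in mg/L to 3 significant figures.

124 mg/L

Travel time t = 1430 m / 0.19 m/s = 1430/0.19 = 7526 s = 0.08711 d.
First-order decay: C = 130·exp(−0.57·0.08711) = 130·0.9516 = 123.7 mg/L.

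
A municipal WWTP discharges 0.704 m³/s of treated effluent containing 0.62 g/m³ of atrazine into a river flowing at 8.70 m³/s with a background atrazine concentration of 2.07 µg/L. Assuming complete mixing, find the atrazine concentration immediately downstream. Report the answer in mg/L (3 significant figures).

2.07 µg/L = 0.00207 mg/L.
By mass balance at complete mixing, C = (0.704·0.62 + 8.7·0.00207) / (0.704 + 8.7) = 0.4545/9.404 = 0.04833 mg/L.

0.0483 mg/L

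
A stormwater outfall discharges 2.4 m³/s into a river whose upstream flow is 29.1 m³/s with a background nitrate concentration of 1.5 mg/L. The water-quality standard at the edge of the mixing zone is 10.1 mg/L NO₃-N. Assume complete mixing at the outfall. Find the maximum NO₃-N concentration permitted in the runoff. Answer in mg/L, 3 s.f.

114 mg/L

Mass balance: 10.1·31.5 = 2.4·Cₑ + 29.1·1.5.
Cₑ = (318.1 − 43.65) / 2.4 = 114.4 mg/L.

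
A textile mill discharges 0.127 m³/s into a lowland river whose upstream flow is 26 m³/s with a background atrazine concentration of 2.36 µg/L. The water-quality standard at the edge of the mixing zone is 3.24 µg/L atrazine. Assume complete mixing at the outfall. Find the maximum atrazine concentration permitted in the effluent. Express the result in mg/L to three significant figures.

0.183 mg/L

2.36 µg/L = 0.00236 mg/L.
3.24 µg/L = 0.00324 mg/L.
Mass balance: 0.00324·26.13 = 0.127·Cₑ + 26·0.00236.
Cₑ = (0.08465 − 0.06136) / 0.127 = 0.1834 mg/L.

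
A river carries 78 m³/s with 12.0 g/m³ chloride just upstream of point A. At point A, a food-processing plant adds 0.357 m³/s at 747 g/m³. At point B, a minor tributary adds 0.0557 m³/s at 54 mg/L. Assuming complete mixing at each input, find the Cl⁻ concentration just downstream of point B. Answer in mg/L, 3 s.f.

15.4 mg/L

After input A: C = (78·12 + 0.357·747) / 78.36 = 15.35 mg/L.
After input B: C = (78.36·15.35 + 0.0557·54) / 78.41 = 15.38 mg/L.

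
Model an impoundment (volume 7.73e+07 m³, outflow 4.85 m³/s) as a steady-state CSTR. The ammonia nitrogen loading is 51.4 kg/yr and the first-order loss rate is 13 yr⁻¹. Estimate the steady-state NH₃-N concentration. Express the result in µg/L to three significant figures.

0.0444 µg/L

Outflow Q = 4.85 m³/s × 3.156e+07 s/yr = 1.531e+08 m³/yr.
Steady-state CSTR mass balance: W = Q·C + k·V·C, so C = W/(Q + kV).
Q + kV = 1.531e+08 + 13·7.73e+07 = 1.158e+09 m³/yr.
C = 51.4/1.158e+09 = 4.439e-08 kg/m³ = 4.439e-05 mg/L = 0.04439 µg/L.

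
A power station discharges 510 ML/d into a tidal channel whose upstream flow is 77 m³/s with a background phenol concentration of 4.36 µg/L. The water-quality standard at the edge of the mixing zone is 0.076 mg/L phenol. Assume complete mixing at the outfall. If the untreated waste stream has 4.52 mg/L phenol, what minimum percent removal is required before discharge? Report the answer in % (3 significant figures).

510 ML/d = 5.903 m³/s.
4.36 µg/L = 0.00436 mg/L.
Mass balance: 0.076·82.9 = 5.903·Cₑ + 77·0.00436.
Cₑ = (6.301 − 0.3357) / 5.903 = 1.011 mg/L.
Required removal = 1 − 1.011/4.52 = 77.64 %.

77.6 %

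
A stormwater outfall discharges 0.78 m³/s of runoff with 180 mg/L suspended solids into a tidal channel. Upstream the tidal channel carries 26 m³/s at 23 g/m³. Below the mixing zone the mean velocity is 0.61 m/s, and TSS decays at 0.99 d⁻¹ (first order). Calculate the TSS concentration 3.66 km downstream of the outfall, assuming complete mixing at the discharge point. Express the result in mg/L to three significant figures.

25.7 mg/L

After complete mixing, C₀ = (0.78·180 + 26·23) / 26.78 = 27.57 mg/L.
Travel time t = 3660 m / 0.61 m/s = 6000 s = 0.06944 d.
C = 27.57·exp(−0.99·0.06944) = 27.57·0.9336 = 25.74 mg/L.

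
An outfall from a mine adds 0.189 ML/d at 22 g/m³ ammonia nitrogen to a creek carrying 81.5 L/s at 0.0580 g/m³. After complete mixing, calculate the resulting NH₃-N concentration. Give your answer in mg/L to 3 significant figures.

0.189 ML/d = 0.002187 m³/s.
81.5 L/s = 0.0815 m³/s.
Flow-weighted mixing gives C = (0.002187·22 + 0.0815·0.058) / (0.002187 + 0.0815) = 0.05285/0.08369 = 0.6315 mg/L.

0.632 mg/L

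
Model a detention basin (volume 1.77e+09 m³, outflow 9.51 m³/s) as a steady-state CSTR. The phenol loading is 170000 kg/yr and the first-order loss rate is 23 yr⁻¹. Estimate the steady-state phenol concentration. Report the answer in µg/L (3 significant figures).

4.15 µg/L

Outflow Q = 9.51 m³/s × 3.156e+07 s/yr = 3.001e+08 m³/yr.
Steady-state CSTR mass balance: W = Q·C + k·V·C, so C = W/(Q + kV).
Q + kV = 3.001e+08 + 23·1.77e+09 = 4.101e+10 m³/yr.
C = 170000/4.101e+10 = 4.145e-06 kg/m³ = 0.004145 mg/L = 4.145 µg/L.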